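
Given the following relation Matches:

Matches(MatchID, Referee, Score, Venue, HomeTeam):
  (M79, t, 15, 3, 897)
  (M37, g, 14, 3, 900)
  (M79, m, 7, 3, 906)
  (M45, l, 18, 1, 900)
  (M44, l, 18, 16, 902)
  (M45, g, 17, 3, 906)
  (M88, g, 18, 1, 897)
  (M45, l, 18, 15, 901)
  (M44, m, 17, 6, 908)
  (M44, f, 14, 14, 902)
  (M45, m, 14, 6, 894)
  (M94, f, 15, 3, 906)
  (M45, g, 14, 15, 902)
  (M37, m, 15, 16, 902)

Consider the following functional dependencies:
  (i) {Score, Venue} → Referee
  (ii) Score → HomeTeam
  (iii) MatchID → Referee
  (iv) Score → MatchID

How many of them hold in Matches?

(i) {Score, Venue} → Referee: (Score=15, Venue=3): 2 rows → Referee takes values {t, f} — violation; (Score=18, Venue=1): 2 rows → Referee takes values {l, g} — violation — fails.
(ii) Score → HomeTeam: Score=15: 3 rows → HomeTeam takes values {897, 906, 902} — violation; Score=14: 4 rows → HomeTeam takes values {900, 902, 894} — violation; Score=18: 4 rows → HomeTeam takes values {900, 902, 897, 901} — violation; Score=17: 2 rows → HomeTeam takes values {906, 908} — violation — fails.
(iii) MatchID → Referee: MatchID=M79: 2 rows → Referee takes values {t, m} — violation; MatchID=M37: 2 rows → Referee takes values {g, m} — violation; MatchID=M45: 5 rows → Referee takes values {l, g, m} — violation; MatchID=M44: 3 rows → Referee takes values {l, m, f} — violation — fails.
(iv) Score → MatchID: Score=15: 3 rows → MatchID takes values {M79, M94, M37} — violation; Score=14: 4 rows → MatchID takes values {M37, M44, M45} — violation; Score=18: 4 rows → MatchID takes values {M45, M44, M88} — violation; Score=17: 2 rows → MatchID takes values {M45, M44} — violation — fails.
None of the 4 dependencies hold.

0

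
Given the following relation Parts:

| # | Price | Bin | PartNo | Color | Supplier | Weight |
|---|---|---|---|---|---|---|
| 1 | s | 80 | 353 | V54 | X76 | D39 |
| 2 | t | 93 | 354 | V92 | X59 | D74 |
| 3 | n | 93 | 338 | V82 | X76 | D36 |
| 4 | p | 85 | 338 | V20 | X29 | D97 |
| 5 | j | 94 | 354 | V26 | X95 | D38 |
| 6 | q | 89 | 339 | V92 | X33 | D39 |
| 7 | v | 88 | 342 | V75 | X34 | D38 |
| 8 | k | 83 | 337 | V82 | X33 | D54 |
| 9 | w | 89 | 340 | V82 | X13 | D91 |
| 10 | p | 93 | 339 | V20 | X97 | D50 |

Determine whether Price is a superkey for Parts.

No

Rows 4 and 10 have the same Price value Price=p but are distinct tuples, so Price does not determine every attribute — not a superkey.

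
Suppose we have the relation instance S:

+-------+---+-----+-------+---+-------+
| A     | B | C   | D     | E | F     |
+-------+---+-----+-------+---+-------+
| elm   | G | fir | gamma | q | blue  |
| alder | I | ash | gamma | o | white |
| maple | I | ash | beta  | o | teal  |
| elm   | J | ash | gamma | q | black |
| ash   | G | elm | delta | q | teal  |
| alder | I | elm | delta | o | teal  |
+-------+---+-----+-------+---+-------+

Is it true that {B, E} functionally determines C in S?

(B=G, E=q): 2 rows → C takes values {fir, elm} — violation
(B=I, E=o): 3 rows → C takes values {ash, elm} — violation
(B=J, E=q): 1 row → C = ash ✓
Two rows agree on {B, E} but differ on C, so {B, E} → C does not hold.

No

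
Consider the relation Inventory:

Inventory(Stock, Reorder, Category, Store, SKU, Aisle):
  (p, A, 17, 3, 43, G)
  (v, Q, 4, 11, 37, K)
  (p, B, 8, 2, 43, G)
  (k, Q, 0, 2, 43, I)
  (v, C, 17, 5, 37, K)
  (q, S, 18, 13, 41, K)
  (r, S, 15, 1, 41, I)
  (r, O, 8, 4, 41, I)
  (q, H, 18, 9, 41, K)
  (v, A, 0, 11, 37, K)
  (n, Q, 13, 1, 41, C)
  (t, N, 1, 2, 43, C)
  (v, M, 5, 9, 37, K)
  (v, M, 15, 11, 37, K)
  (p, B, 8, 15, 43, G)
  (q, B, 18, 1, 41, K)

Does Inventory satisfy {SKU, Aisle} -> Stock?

Yes

(SKU=43, Aisle=G): 3 rows → Stock = p, p, p ✓
(SKU=37, Aisle=K): 5 rows → Stock = v, v, v, v, v ✓
(SKU=43, Aisle=I): 1 row → Stock = k ✓
(SKU=41, Aisle=K): 3 rows → Stock = q, q, q ✓
(SKU=41, Aisle=I): 2 rows → Stock = r, r ✓
(SKU=41, Aisle=C): 1 row → Stock = n ✓
(SKU=43, Aisle=C): 1 row → Stock = t ✓
Every {SKU, Aisle} value is associated with a single Stock value, so {SKU, Aisle} -> Stock holds.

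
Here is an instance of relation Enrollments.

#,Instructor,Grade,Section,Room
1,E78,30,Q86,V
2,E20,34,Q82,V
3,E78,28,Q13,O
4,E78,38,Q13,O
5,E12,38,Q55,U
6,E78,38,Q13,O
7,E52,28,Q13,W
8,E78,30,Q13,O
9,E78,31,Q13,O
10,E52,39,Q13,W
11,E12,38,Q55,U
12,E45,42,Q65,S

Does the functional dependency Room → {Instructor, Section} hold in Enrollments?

No

Room=V: rows 1, 2 → {Instructor,Section} takes values {(E78, Q86), (E20, Q82)} — violation
Room=O: rows 3, 4, 6, 8, 9 → {Instructor,Section} = (E78, Q13), (E78, Q13), (E78, Q13), (E78, Q13), (E78, Q13) ✓
Room=U: rows 5, 11 → {Instructor,Section} = (E12, Q55), (E12, Q55) ✓
Room=W: rows 7, 10 → {Instructor,Section} = (E52, Q13), (E52, Q13) ✓
Room=S: row 12 → {Instructor,Section} = (E45, Q65) ✓
Two rows agree on Room but differ on {Instructor, Section}, so Room → {Instructor, Section} does not hold.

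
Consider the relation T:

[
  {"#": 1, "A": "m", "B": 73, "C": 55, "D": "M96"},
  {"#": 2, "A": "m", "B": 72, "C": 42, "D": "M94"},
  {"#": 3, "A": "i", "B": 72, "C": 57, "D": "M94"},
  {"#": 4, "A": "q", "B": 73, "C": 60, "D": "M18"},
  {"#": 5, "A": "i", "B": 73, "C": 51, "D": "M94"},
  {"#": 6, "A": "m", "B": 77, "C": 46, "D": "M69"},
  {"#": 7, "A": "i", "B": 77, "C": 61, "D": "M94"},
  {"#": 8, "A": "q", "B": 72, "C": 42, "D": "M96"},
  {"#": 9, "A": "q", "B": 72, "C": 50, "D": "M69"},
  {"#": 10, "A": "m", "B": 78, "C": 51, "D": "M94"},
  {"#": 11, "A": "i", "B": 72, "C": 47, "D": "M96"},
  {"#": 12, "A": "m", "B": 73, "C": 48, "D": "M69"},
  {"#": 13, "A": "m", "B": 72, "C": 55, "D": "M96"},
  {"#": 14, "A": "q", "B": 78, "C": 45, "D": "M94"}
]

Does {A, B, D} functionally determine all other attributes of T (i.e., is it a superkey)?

Yes

All 14 rows have distinct {A, B, D} values, so {A, B, D} → (all attributes) holds and {A, B, D} is a superkey.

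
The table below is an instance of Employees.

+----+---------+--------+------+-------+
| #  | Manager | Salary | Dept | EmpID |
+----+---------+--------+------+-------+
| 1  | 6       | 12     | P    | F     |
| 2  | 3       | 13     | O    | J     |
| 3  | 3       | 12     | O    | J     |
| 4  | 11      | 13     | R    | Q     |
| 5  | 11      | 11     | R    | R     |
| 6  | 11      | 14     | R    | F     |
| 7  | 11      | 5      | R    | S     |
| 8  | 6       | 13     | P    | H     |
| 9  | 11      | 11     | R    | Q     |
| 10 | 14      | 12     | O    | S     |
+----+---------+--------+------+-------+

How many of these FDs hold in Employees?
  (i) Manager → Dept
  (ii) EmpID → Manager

(i) Manager → Dept: every LHS value maps to a single RHS value — holds.
(ii) EmpID → Manager: EmpID=F: rows 1, 6 → Manager takes values {6, 11} — violation; EmpID=S: rows 7, 10 → Manager takes values {11, 14} — violation — fails.
1 of the 2 dependencies holds.

1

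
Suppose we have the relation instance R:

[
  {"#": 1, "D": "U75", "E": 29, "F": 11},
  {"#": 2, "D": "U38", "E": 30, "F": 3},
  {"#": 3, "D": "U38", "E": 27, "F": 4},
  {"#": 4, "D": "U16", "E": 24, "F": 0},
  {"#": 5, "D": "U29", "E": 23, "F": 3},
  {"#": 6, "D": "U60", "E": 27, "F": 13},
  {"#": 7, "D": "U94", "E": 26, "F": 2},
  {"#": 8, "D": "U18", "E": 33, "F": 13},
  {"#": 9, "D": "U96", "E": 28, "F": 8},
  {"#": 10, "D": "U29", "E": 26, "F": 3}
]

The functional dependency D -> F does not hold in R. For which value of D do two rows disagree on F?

U38

D=U75: row 1 → F = 11 ✓
D=U38: rows 2, 3 → F takes values {3, 4} — violation
D=U16: row 4 → F = 0 ✓
D=U29: rows 5, 10 → F = 3, 3 ✓
D=U60: row 6 → F = 13 ✓
D=U94: row 7 → F = 2 ✓
D=U18: row 8 → F = 13 ✓
D=U96: row 9 → F = 8 ✓
The only D value with inconsistent F is D=U38.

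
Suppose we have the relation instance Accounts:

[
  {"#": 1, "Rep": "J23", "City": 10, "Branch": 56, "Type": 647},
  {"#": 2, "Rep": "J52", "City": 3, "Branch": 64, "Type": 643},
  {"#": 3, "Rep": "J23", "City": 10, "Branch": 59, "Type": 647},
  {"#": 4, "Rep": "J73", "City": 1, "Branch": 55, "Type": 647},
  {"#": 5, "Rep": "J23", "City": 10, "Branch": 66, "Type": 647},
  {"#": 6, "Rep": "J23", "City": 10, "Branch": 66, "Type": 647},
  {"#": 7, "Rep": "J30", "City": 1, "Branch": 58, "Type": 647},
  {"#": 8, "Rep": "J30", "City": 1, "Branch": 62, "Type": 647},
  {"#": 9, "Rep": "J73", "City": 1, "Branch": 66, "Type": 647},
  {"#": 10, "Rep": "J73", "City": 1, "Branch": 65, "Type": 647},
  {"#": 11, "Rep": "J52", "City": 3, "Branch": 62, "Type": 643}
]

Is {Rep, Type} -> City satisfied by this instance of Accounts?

Yes

(Rep=J23, Type=647): rows 1, 3, 5, 6 → City = 10, 10, 10, 10 ✓
(Rep=J52, Type=643): rows 2, 11 → City = 3, 3 ✓
(Rep=J73, Type=647): rows 4, 9, 10 → City = 1, 1, 1 ✓
(Rep=J30, Type=647): rows 7, 8 → City = 1, 1 ✓
Every {Rep, Type} value is associated with a single City value, so {Rep, Type} -> City holds.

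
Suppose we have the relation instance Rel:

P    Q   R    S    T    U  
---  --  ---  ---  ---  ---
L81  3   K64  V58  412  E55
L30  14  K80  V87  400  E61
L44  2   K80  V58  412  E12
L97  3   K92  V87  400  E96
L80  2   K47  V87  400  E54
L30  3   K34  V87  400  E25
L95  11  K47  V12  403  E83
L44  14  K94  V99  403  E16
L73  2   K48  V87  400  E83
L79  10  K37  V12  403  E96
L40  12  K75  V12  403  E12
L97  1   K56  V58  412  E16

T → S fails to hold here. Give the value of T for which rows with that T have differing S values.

403

T=412: 3 rows → S = V58, V58, V58 ✓
T=400: 5 rows → S = V87, V87, V87, V87, V87 ✓
T=403: 4 rows → S takes values {V12, V99} — violation
The only T value with inconsistent S is T=403.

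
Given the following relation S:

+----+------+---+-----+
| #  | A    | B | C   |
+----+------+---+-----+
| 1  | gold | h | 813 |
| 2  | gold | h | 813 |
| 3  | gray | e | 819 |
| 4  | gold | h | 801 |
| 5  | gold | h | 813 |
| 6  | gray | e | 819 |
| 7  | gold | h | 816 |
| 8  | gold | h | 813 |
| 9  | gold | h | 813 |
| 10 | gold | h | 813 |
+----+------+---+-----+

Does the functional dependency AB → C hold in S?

(A=gold, B=h): rows 1, 2, 4, 5, 7, 8, 9, 10 → C takes values {813, 801, 816} — violation
(A=gray, B=e): rows 3, 6 → C = 819, 819 ✓
Two rows agree on AB but differ on C, so AB → C does not hold.

No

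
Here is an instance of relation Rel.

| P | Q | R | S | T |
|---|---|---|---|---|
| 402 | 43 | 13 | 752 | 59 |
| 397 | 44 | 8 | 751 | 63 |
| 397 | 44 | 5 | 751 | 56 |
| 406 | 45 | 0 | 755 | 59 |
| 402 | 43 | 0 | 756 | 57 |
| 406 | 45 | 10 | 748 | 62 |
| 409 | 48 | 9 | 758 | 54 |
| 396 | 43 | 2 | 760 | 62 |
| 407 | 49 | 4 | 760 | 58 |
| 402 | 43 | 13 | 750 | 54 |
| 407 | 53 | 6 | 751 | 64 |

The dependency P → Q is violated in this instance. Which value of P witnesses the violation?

P=402: 3 rows → Q = 43, 43, 43 ✓
P=397: 2 rows → Q = 44, 44 ✓
P=406: 2 rows → Q = 45, 45 ✓
P=409: 1 row → Q = 48 ✓
P=396: 1 row → Q = 43 ✓
P=407: 2 rows → Q takes values {49, 53} — violation
The only P value with inconsistent Q is P=407.

407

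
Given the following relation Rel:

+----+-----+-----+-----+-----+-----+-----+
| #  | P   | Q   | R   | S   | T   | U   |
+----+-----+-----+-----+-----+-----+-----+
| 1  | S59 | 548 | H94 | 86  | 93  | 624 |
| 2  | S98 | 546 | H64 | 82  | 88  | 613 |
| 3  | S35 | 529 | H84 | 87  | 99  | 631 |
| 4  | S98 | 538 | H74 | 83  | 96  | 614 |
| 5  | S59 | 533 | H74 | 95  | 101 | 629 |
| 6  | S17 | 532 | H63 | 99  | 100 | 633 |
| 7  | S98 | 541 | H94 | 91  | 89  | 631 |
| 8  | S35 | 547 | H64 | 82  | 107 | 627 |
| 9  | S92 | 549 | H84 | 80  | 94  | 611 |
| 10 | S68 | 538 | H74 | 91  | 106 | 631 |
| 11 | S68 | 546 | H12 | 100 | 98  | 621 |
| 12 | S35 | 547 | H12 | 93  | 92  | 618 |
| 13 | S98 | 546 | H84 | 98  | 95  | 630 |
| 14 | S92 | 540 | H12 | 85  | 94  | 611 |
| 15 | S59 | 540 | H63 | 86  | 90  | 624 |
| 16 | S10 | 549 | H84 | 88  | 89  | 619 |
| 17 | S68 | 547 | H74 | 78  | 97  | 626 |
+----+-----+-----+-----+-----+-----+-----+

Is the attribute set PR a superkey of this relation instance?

No

Rows 10 and 17 have the same PR value (P=S68, R=H74) but are distinct tuples, so PR does not determine every attribute — not a superkey.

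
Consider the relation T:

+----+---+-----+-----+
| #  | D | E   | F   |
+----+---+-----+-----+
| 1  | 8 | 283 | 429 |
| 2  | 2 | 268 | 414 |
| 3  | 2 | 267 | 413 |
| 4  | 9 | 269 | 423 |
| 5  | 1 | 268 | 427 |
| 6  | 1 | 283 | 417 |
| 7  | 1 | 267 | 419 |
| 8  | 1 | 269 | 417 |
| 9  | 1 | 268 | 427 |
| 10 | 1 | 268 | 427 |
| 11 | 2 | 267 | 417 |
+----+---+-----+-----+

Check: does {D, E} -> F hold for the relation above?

No

(D=8, E=283): row 1 → F = 429 ✓
(D=2, E=268): row 2 → F = 414 ✓
(D=2, E=267): rows 3, 11 → F takes values {413, 417} — violation
(D=9, E=269): row 4 → F = 423 ✓
(D=1, E=268): rows 5, 9, 10 → F = 427, 427, 427 ✓
(D=1, E=283): row 6 → F = 417 ✓
(D=1, E=267): row 7 → F = 419 ✓
(D=1, E=269): row 8 → F = 417 ✓
Two rows agree on {D, E} but differ on F, so {D, E} -> F does not hold.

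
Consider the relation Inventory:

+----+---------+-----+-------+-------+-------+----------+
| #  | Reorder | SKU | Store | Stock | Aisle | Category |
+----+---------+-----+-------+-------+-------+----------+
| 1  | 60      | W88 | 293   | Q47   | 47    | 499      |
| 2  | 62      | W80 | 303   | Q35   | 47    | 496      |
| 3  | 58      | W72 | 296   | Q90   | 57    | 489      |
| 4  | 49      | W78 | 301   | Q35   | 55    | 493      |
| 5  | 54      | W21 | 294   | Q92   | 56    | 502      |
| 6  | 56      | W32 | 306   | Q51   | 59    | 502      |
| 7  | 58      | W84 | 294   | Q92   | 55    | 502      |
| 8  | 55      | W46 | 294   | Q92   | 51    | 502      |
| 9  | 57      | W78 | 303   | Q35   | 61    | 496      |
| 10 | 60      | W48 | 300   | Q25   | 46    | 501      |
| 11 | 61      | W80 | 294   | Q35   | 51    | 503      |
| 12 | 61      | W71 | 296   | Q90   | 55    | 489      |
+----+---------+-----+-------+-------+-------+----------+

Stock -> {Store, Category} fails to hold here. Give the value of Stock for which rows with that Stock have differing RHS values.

Stock=Q47: row 1 → {Store,Category} = (293, 499) ✓
Stock=Q35: rows 2, 4, 9, 11 → {Store,Category} takes values {(303, 496), (301, 493), (294, 503)} — violation
Stock=Q90: rows 3, 12 → {Store,Category} = (296, 489), (296, 489) ✓
Stock=Q92: rows 5, 7, 8 → {Store,Category} = (294, 502), (294, 502), (294, 502) ✓
Stock=Q51: row 6 → {Store,Category} = (306, 502) ✓
Stock=Q25: row 10 → {Store,Category} = (300, 501) ✓
The only Stock value with inconsistent RHS is Stock=Q35.

Q35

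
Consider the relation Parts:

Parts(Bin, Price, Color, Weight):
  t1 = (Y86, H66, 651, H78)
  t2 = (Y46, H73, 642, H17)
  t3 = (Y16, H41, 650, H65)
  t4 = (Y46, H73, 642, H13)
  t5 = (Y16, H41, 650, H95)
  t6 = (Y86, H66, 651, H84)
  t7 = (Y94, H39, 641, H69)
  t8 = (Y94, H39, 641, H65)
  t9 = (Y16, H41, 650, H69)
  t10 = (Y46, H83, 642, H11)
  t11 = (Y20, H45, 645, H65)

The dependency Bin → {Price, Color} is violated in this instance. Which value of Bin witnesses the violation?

Y46

Bin=Y86: rows 1, 6 → {Price,Color} = (H66, 651), (H66, 651) ✓
Bin=Y46: rows 2, 4, 10 → {Price,Color} takes values {(H73, 642), (H83, 642)} — violation
Bin=Y16: rows 3, 5, 9 → {Price,Color} = (H41, 650), (H41, 650), (H41, 650) ✓
Bin=Y94: rows 7, 8 → {Price,Color} = (H39, 641), (H39, 641) ✓
Bin=Y20: row 11 → {Price,Color} = (H45, 645) ✓
The only Bin value with inconsistent RHS is Bin=Y46.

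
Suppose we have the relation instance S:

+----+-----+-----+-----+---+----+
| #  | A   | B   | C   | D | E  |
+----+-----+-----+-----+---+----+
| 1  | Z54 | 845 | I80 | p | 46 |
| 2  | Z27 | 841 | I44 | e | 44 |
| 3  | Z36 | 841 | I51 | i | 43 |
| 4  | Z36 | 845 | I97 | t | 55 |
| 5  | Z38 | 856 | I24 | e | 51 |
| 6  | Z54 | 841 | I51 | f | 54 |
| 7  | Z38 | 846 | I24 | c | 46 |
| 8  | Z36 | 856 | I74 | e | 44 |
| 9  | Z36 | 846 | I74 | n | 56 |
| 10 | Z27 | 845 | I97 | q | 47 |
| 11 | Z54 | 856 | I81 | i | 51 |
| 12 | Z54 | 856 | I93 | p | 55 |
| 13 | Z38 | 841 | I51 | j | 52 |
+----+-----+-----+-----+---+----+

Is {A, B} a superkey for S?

Rows 11 and 12 have the same {A, B} value (A=Z54, B=856) but are distinct tuples, so {A, B} does not determine every attribute — not a superkey.

No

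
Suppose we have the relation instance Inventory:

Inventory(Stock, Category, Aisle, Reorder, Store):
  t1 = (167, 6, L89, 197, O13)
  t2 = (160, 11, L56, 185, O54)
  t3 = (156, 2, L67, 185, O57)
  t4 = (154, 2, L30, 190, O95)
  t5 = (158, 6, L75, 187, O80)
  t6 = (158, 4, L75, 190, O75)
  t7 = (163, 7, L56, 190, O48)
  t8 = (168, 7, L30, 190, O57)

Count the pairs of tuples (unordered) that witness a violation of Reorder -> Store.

7

Reorder=185: violating pairs (2,3) — 1 pair.
Reorder=190: violating pairs (4,6), (4,7), (4,8), (6,7), (6,8), (7,8) — 6 pairs.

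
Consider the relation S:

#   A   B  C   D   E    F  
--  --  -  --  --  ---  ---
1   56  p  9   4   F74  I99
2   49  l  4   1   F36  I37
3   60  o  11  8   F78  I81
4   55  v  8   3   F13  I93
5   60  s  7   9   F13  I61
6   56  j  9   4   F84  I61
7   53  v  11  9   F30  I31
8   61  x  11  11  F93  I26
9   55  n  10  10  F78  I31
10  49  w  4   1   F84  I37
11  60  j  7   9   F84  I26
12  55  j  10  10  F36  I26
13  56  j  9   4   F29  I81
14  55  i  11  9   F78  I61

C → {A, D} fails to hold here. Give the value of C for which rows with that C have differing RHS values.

C=9: rows 1, 6, 13 → {A,D} = (56, 4), (56, 4), (56, 4) ✓
C=4: rows 2, 10 → {A,D} = (49, 1), (49, 1) ✓
C=11: rows 3, 7, 8, 14 → {A,D} takes values {(60, 8), (53, 9), (61, 11), (55, 9)} — violation
C=8: row 4 → {A,D} = (55, 3) ✓
C=7: rows 5, 11 → {A,D} = (60, 9), (60, 9) ✓
C=10: rows 9, 12 → {A,D} = (55, 10), (55, 10) ✓
The only C value with inconsistent RHS is C=11.

11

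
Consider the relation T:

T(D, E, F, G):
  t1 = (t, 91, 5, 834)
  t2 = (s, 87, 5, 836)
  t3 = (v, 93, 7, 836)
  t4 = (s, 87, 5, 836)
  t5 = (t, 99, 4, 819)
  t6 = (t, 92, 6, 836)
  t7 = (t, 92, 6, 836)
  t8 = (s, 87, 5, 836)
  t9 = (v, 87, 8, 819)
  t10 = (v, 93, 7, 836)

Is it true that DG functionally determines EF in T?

Yes

(D=t, G=834): row 1 → {E,F} = (91, 5) ✓
(D=s, G=836): rows 2, 4, 8 → {E,F} = (87, 5), (87, 5), (87, 5) ✓
(D=v, G=836): rows 3, 10 → {E,F} = (93, 7), (93, 7) ✓
(D=t, G=819): row 5 → {E,F} = (99, 4) ✓
(D=t, G=836): rows 6, 7 → {E,F} = (92, 6), (92, 6) ✓
(D=v, G=819): row 9 → {E,F} = (87, 8) ✓
Every DG value is associated with a single EF value, so DG -> EF holds.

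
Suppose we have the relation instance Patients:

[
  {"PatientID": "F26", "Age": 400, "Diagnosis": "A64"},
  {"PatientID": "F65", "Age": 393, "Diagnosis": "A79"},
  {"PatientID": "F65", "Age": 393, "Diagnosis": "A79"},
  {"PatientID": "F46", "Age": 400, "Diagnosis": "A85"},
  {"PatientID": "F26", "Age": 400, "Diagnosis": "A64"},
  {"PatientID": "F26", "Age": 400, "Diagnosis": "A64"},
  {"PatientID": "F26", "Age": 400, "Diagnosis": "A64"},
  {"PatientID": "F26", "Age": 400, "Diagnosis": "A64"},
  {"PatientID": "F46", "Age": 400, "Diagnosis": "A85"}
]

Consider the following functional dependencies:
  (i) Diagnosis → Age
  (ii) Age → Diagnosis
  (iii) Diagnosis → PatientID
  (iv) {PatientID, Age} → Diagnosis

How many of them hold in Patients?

3

(i) Diagnosis → Age: every LHS value maps to a single RHS value — holds.
(ii) Age → Diagnosis: Age=400: 7 rows → Diagnosis takes values {A64, A85} — violation — fails.
(iii) Diagnosis → PatientID: every LHS value maps to a single RHS value — holds.
(iv) {PatientID, Age} → Diagnosis: every LHS value maps to a single RHS value — holds.
3 of the 4 dependencies hold.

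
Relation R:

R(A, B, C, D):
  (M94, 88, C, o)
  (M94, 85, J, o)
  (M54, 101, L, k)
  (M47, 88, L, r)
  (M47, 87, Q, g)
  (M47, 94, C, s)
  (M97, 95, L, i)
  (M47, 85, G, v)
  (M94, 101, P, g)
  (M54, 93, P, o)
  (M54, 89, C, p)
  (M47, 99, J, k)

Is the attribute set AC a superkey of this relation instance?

Yes

All 12 rows have distinct AC values, so AC → (all attributes) holds and AC is a superkey.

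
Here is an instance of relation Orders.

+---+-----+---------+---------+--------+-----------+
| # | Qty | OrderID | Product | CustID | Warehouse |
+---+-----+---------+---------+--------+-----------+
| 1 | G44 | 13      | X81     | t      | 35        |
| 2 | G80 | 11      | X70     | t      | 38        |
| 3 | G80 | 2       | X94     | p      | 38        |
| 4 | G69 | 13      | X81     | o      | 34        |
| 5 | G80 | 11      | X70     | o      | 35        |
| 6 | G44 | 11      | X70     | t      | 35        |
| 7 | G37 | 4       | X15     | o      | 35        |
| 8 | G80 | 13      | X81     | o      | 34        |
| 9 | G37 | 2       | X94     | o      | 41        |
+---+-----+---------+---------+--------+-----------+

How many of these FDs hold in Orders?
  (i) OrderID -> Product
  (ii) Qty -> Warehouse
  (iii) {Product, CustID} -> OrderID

(i) OrderID -> Product: every LHS value maps to a single RHS value — holds.
(ii) Qty -> Warehouse: Qty=G80: rows 2, 3, 5, 8 → Warehouse takes values {38, 35, 34} — violation; Qty=G37: rows 7, 9 → Warehouse takes values {35, 41} — violation — fails.
(iii) {Product, CustID} -> OrderID: every LHS value maps to a single RHS value — holds.
2 of the 3 dependencies hold.

2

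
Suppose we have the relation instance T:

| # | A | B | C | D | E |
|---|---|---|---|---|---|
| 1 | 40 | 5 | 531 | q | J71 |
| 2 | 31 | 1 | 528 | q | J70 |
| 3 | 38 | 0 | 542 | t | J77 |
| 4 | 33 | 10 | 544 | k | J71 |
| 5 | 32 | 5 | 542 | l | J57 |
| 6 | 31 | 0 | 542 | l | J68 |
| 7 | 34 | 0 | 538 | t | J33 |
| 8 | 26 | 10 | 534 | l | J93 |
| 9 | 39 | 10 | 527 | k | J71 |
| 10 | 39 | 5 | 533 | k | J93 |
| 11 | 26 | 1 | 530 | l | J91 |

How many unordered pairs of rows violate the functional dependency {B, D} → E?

1

(B=0, D=t): violating pairs (3,7) — 1 pair.
(B=10, D=k): all 2 rows agree on E — 0 pairs.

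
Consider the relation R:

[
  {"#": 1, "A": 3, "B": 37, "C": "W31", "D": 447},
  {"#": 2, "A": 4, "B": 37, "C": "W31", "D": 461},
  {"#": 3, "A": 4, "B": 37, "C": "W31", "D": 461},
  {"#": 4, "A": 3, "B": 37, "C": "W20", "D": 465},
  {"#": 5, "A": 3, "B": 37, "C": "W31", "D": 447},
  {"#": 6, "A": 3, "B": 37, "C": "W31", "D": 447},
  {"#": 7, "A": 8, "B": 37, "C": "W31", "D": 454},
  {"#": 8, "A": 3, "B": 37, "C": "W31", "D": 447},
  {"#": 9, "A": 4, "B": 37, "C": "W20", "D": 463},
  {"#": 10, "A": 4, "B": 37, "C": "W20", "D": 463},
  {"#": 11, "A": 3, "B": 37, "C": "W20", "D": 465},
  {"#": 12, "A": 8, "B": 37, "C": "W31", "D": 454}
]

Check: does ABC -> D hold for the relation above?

Yes

(A=3, B=37, C=W31): rows 1, 5, 6, 8 → D = 447, 447, 447, 447 ✓
(A=4, B=37, C=W31): rows 2, 3 → D = 461, 461 ✓
(A=3, B=37, C=W20): rows 4, 11 → D = 465, 465 ✓
(A=8, B=37, C=W31): rows 7, 12 → D = 454, 454 ✓
(A=4, B=37, C=W20): rows 9, 10 → D = 463, 463 ✓
Every ABC value is associated with a single D value, so ABC -> D holds.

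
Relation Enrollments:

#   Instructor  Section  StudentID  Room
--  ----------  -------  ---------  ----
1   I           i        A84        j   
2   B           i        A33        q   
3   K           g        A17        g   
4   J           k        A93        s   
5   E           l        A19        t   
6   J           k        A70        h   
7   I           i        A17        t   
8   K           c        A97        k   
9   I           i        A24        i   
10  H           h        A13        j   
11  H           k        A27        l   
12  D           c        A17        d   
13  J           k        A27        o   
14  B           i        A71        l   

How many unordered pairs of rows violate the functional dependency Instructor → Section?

Instructor=I: all 3 rows agree on Section — 0 pairs.
Instructor=B: all 2 rows agree on Section — 0 pairs.
Instructor=K: violating pairs (3,8) — 1 pair.
Instructor=J: all 3 rows agree on Section — 0 pairs.
Instructor=H: violating pairs (10,11) — 1 pair.

2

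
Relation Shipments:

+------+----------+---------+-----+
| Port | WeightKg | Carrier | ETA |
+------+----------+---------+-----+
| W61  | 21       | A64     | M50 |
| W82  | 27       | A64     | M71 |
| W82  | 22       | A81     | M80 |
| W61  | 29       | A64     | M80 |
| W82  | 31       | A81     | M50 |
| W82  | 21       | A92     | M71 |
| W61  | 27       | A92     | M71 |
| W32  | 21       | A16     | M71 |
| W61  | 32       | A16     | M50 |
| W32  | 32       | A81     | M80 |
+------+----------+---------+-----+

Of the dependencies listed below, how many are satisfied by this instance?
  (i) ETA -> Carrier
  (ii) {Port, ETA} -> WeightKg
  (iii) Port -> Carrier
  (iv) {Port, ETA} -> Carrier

(i) ETA -> Carrier: ETA=M50: 3 rows → Carrier takes values {A64, A81, A16} — violation; ETA=M71: 4 rows → Carrier takes values {A64, A92, A16} — violation; ETA=M80: 3 rows → Carrier takes values {A81, A64} — violation — fails.
(ii) {Port, ETA} -> WeightKg: (Port=W61, ETA=M50): 2 rows → WeightKg takes values {21, 32} — violation; (Port=W82, ETA=M71): 2 rows → WeightKg takes values {27, 21} — violation — fails.
(iii) Port -> Carrier: Port=W61: 4 rows → Carrier takes values {A64, A92, A16} — violation; Port=W82: 4 rows → Carrier takes values {A64, A81, A92} — violation; Port=W32: 2 rows → Carrier takes values {A16, A81} — violation — fails.
(iv) {Port, ETA} -> Carrier: (Port=W61, ETA=M50): 2 rows → Carrier takes values {A64, A16} — violation; (Port=W82, ETA=M71): 2 rows → Carrier takes values {A64, A92} — violation — fails.
None of the 4 dependencies hold.

0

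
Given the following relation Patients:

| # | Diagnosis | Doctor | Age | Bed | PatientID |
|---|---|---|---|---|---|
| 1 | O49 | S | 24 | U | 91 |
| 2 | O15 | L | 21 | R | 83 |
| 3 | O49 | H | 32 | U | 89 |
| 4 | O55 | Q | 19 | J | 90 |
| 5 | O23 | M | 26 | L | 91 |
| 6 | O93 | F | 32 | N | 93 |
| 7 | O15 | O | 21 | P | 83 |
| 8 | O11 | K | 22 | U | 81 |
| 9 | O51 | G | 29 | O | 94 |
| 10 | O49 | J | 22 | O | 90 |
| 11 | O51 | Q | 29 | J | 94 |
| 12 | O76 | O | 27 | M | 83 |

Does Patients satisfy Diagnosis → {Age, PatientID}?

No

Diagnosis=O49: rows 1, 3, 10 → {Age,PatientID} takes values {(24, 91), (32, 89), (22, 90)} — violation
Diagnosis=O15: rows 2, 7 → {Age,PatientID} = (21, 83), (21, 83) ✓
Diagnosis=O55: row 4 → {Age,PatientID} = (19, 90) ✓
Diagnosis=O23: row 5 → {Age,PatientID} = (26, 91) ✓
Diagnosis=O93: row 6 → {Age,PatientID} = (32, 93) ✓
Diagnosis=O11: row 8 → {Age,PatientID} = (22, 81) ✓
Diagnosis=O51: rows 9, 11 → {Age,PatientID} = (29, 94), (29, 94) ✓
Diagnosis=O76: row 12 → {Age,PatientID} = (27, 83) ✓
Two rows agree on Diagnosis but differ on {Age, PatientID}, so Diagnosis → {Age, PatientID} does not hold.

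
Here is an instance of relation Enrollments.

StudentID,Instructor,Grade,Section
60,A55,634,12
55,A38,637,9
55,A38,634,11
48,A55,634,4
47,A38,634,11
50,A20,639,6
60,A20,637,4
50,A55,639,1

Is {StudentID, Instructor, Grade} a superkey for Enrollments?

Yes

All 8 rows have distinct {StudentID, Instructor, Grade} values, so {StudentID, Instructor, Grade} → (all attributes) holds and {StudentID, Instructor, Grade} is a superkey.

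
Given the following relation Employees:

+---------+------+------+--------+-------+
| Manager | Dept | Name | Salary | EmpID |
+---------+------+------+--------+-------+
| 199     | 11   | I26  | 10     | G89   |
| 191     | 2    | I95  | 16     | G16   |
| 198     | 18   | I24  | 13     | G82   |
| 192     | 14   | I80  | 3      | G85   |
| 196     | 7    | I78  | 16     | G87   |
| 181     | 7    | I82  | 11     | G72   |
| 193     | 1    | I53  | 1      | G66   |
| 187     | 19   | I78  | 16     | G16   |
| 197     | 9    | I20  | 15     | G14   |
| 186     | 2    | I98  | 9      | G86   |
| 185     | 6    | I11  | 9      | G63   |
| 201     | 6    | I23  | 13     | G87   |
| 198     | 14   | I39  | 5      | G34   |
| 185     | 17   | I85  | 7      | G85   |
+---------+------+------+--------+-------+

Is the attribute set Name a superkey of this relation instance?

Two distinct rows share Name=I78, so Name does not determine every attribute — not a superkey.

No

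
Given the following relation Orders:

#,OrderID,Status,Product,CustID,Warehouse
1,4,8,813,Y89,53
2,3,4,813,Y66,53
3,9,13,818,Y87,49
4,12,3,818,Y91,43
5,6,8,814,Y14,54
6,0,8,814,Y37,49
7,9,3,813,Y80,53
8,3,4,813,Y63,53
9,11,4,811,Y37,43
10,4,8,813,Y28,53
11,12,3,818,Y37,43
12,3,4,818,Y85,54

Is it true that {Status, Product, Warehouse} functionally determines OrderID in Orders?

Yes

(Status=8, Product=813, Warehouse=53): rows 1, 10 → OrderID = 4, 4 ✓
(Status=4, Product=813, Warehouse=53): rows 2, 8 → OrderID = 3, 3 ✓
(Status=13, Product=818, Warehouse=49): row 3 → OrderID = 9 ✓
(Status=3, Product=818, Warehouse=43): rows 4, 11 → OrderID = 12, 12 ✓
(Status=8, Product=814, Warehouse=54): row 5 → OrderID = 6 ✓
(Status=8, Product=814, Warehouse=49): row 6 → OrderID = 0 ✓
(Status=3, Product=813, Warehouse=53): row 7 → OrderID = 9 ✓
(Status=4, Product=811, Warehouse=43): row 9 → OrderID = 11 ✓
(Status=4, Product=818, Warehouse=54): row 12 → OrderID = 3 ✓
Every {Status, Product, Warehouse} value is associated with a single OrderID value, so {Status, Product, Warehouse} → OrderID holds.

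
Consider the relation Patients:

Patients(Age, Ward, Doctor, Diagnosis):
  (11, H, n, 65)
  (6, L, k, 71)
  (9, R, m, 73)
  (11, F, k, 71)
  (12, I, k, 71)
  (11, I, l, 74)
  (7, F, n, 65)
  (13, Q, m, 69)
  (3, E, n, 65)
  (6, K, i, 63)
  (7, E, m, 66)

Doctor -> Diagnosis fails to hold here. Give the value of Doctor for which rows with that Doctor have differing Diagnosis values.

m

Doctor=n: 3 rows → Diagnosis = 65, 65, 65 ✓
Doctor=k: 3 rows → Diagnosis = 71, 71, 71 ✓
Doctor=m: 3 rows → Diagnosis takes values {73, 69, 66} — violation
Doctor=l: 1 row → Diagnosis = 74 ✓
Doctor=i: 1 row → Diagnosis = 63 ✓
The only Doctor value with inconsistent Diagnosis is Doctor=m.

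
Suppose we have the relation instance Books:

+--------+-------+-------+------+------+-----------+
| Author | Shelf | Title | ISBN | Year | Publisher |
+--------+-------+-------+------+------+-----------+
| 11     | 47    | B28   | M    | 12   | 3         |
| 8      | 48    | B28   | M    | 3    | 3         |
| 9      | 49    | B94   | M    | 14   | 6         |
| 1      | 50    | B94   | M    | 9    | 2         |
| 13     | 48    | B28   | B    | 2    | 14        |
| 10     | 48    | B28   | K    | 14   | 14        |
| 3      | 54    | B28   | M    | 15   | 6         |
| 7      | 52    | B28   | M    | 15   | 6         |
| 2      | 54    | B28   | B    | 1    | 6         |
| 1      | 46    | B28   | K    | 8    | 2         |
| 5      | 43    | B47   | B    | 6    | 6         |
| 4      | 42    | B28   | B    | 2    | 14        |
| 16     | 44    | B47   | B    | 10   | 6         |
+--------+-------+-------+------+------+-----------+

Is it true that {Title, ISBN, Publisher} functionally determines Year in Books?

No

(Title=B28, ISBN=M, Publisher=3): 2 rows → Year takes values {12, 3} — violation
(Title=B94, ISBN=M, Publisher=6): 1 row → Year = 14 ✓
(Title=B94, ISBN=M, Publisher=2): 1 row → Year = 9 ✓
(Title=B28, ISBN=B, Publisher=14): 2 rows → Year = 2, 2 ✓
(Title=B28, ISBN=K, Publisher=14): 1 row → Year = 14 ✓
(Title=B28, ISBN=M, Publisher=6): 2 rows → Year = 15, 15 ✓
(Title=B28, ISBN=B, Publisher=6): 1 row → Year = 1 ✓
(Title=B28, ISBN=K, Publisher=2): 1 row → Year = 8 ✓
(Title=B47, ISBN=B, Publisher=6): 2 rows → Year takes values {6, 10} — violation
Two rows agree on {Title, ISBN, Publisher} but differ on Year, so {Title, ISBN, Publisher} -> Year does not hold.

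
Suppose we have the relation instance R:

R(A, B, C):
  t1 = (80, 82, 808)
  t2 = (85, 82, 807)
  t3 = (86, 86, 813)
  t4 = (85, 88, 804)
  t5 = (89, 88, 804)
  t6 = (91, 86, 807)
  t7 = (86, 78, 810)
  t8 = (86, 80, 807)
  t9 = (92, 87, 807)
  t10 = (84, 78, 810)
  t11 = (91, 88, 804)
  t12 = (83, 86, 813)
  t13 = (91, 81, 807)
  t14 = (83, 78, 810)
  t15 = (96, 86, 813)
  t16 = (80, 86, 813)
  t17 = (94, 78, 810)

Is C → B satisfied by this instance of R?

C=808: row 1 → B = 82 ✓
C=807: rows 2, 6, 8, 9, 13 → B takes values {82, 86, 80, 87, 81} — violation
C=813: rows 3, 12, 15, 16 → B = 86, 86, 86, 86 ✓
C=804: rows 4, 5, 11 → B = 88, 88, 88 ✓
C=810: rows 7, 10, 14, 17 → B = 78, 78, 78, 78 ✓
Two rows agree on C but differ on B, so C → B does not hold.

No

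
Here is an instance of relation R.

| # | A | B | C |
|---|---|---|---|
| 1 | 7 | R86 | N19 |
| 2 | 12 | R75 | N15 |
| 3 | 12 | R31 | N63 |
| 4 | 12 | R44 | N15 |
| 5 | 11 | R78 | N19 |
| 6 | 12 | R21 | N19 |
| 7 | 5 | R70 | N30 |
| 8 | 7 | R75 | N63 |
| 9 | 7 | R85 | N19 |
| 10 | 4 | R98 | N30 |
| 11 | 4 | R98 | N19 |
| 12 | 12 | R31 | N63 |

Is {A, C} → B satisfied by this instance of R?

(A=7, C=N19): rows 1, 9 → B takes values {R86, R85} — violation
(A=12, C=N15): rows 2, 4 → B takes values {R75, R44} — violation
(A=12, C=N63): rows 3, 12 → B = R31, R31 ✓
(A=11, C=N19): row 5 → B = R78 ✓
(A=12, C=N19): row 6 → B = R21 ✓
(A=5, C=N30): row 7 → B = R70 ✓
(A=7, C=N63): row 8 → B = R75 ✓
(A=4, C=N30): row 10 → B = R98 ✓
(A=4, C=N19): row 11 → B = R98 ✓
Two rows agree on {A, C} but differ on B, so {A, C} → B does not hold.

No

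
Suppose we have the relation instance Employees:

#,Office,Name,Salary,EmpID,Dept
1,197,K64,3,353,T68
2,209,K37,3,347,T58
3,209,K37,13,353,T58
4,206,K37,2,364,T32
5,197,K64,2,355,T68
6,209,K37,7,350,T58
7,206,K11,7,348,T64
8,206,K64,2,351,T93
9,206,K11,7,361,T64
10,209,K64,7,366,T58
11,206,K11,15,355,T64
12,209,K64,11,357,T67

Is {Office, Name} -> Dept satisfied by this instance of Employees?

(Office=197, Name=K64): rows 1, 5 → Dept = T68, T68 ✓
(Office=209, Name=K37): rows 2, 3, 6 → Dept = T58, T58, T58 ✓
(Office=206, Name=K37): row 4 → Dept = T32 ✓
(Office=206, Name=K11): rows 7, 9, 11 → Dept = T64, T64, T64 ✓
(Office=206, Name=K64): row 8 → Dept = T93 ✓
(Office=209, Name=K64): rows 10, 12 → Dept takes values {T58, T67} — violation
Two rows agree on {Office, Name} but differ on Dept, so {Office, Name} -> Dept does not hold.

No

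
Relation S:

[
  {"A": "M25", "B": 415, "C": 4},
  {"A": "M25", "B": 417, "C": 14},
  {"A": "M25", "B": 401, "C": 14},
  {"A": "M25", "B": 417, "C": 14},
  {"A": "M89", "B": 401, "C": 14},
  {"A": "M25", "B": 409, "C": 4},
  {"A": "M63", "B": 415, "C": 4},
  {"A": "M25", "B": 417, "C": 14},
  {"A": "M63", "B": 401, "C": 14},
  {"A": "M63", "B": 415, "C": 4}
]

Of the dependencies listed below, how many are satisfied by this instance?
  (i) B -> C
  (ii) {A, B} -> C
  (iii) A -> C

2

(i) B -> C: every LHS value maps to a single RHS value — holds.
(ii) {A, B} -> C: every LHS value maps to a single RHS value — holds.
(iii) A -> C: A=M25: 6 rows → C takes values {4, 14} — violation; A=M63: 3 rows → C takes values {4, 14} — violation — fails.
2 of the 3 dependencies hold.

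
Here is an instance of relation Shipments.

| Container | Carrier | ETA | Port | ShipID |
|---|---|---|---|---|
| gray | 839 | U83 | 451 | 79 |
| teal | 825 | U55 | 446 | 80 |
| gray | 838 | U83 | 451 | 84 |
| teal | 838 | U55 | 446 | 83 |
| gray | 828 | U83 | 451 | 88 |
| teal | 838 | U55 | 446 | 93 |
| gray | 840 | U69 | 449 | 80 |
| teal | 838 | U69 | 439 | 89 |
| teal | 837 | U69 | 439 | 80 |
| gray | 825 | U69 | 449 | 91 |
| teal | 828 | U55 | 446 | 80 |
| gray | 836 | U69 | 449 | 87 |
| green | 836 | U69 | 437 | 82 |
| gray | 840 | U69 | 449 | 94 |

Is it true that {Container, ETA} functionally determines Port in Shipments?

(Container=gray, ETA=U83): 3 rows → Port = 451, 451, 451 ✓
(Container=teal, ETA=U55): 4 rows → Port = 446, 446, 446, 446 ✓
(Container=gray, ETA=U69): 4 rows → Port = 449, 449, 449, 449 ✓
(Container=teal, ETA=U69): 2 rows → Port = 439, 439 ✓
(Container=green, ETA=U69): 1 row → Port = 437 ✓
Every {Container, ETA} value is associated with a single Port value, so {Container, ETA} -> Port holds.

Yes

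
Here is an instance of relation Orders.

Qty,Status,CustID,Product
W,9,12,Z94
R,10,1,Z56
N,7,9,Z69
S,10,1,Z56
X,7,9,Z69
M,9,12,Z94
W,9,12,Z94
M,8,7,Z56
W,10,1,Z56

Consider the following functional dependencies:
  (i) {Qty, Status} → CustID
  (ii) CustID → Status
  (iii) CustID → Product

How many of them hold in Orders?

(i) {Qty, Status} → CustID: every LHS value maps to a single RHS value — holds.
(ii) CustID → Status: every LHS value maps to a single RHS value — holds.
(iii) CustID → Product: every LHS value maps to a single RHS value — holds.
3 of the 3 dependencies hold.

3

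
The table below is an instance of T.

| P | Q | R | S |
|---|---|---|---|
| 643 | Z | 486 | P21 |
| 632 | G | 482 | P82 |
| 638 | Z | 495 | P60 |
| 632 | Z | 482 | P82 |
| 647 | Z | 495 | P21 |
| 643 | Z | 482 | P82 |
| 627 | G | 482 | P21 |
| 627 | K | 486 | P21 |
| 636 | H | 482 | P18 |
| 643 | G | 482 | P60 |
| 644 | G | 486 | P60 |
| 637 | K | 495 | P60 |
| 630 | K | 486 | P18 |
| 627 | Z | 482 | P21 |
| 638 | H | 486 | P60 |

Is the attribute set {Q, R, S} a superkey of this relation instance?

Two distinct rows share (Q=Z, R=482, S=P82), so {Q, R, S} does not determine every attribute — not a superkey.

No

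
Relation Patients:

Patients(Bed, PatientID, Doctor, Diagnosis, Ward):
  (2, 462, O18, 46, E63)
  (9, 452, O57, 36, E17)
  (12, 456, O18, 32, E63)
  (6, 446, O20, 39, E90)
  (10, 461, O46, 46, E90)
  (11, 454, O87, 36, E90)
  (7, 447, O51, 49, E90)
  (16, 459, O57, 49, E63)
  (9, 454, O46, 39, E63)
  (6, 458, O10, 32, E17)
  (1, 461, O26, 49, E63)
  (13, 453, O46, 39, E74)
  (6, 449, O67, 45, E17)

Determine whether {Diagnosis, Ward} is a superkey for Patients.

Two distinct rows share (Diagnosis=49, Ward=E63), so {Diagnosis, Ward} does not determine every attribute — not a superkey.

No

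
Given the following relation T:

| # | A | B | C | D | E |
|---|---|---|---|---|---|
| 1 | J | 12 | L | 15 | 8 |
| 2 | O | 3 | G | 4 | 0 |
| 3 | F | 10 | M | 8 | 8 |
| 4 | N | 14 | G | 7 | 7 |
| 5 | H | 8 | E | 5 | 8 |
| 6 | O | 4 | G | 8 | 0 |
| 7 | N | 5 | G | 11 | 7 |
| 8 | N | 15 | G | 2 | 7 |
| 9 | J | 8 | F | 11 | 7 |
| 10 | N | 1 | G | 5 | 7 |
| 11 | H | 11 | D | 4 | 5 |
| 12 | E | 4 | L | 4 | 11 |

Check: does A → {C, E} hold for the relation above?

A=J: rows 1, 9 → {C,E} takes values {(L, 8), (F, 7)} — violation
A=O: rows 2, 6 → {C,E} = (G, 0), (G, 0) ✓
A=F: row 3 → {C,E} = (M, 8) ✓
A=N: rows 4, 7, 8, 10 → {C,E} = (G, 7), (G, 7), (G, 7), (G, 7) ✓
A=H: rows 5, 11 → {C,E} takes values {(E, 8), (D, 5)} — violation
A=E: row 12 → {C,E} = (L, 11) ✓
Two rows agree on A but differ on {C, E}, so A → {C, E} does not hold.

No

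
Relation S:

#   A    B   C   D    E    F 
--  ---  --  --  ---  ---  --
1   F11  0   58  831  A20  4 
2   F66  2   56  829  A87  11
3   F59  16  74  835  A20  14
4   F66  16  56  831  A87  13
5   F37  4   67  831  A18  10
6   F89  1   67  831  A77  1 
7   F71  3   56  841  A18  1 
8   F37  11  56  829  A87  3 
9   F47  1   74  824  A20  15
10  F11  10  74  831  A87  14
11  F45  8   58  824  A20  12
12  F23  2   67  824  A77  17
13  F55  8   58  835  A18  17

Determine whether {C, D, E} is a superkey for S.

Rows 2 and 8 have the same {C, D, E} value (C=56, D=829, E=A87) but are distinct tuples, so {C, D, E} does not determine every attribute — not a superkey.

No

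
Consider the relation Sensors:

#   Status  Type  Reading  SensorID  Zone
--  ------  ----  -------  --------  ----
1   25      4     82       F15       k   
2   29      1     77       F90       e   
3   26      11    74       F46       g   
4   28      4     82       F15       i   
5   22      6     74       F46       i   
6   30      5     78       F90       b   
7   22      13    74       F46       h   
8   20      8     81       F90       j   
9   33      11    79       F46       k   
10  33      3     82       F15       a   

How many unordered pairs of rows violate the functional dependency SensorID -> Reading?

SensorID=F15: all 3 rows agree on Reading — 0 pairs.
SensorID=F90: violating pairs (2,6), (2,8), (6,8) — 3 pairs.
SensorID=F46: violating pairs (3,9), (5,9), (7,9) — 3 pairs.

6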